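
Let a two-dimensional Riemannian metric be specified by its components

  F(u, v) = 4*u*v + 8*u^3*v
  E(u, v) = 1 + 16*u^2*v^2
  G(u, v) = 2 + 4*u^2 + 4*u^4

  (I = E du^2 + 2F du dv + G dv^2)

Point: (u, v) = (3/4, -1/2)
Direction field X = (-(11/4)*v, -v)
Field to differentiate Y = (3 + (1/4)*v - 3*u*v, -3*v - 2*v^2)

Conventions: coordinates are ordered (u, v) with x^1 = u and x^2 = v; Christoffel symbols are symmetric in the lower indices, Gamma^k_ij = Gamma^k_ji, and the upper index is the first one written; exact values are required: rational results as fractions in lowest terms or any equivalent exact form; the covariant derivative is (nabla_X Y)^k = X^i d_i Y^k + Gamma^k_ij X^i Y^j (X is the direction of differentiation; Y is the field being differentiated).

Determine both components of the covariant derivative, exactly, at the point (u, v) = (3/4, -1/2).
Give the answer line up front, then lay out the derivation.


Answer: (nabla_X Y)^u = 1399/1136, (nabla_X Y)^v = -105/142

E = 13/4, F = -51/16, G = 353/64 at the point
E_u = 6, E_v = -9, F_u = -35/4, F_v = 51/8, G_u = 51/4, G_v = 0
EG - F^2 = 497/64;  g^inv = (64/497) * [[353/64, 51/16], [51/16, 13/4]]
first-kind symbols [ij,l] = (1/2)(d_i g_jl + d_j g_il - d_l g_ij): [uu,u] = E_u/2 = 3, [uu,v] = F_u - E_v/2 = -17/4, [uv,u] = E_v/2 = -9/2, [uv,v] = G_u/2 = 51/8, [vv,u] = F_v - G_u/2 = 0, [vv,v] = G_v/2 = 0
Gamma^u_ij = (G*[ij,u] - F*[ij,v])/(EG - F^2), Gamma^v_ij = (E*[ij,v] - F*[ij,u])/(EG - F^2)
Gamma_uuu = 192/497, Gamma_uuv = -288/497, Gamma_uvv = 0, Gamma_vuu = -272/497, Gamma_vuv = 408/497, Gamma_vvv = 0
X = (11/8, 1/2), Y = (4, 1) at the point


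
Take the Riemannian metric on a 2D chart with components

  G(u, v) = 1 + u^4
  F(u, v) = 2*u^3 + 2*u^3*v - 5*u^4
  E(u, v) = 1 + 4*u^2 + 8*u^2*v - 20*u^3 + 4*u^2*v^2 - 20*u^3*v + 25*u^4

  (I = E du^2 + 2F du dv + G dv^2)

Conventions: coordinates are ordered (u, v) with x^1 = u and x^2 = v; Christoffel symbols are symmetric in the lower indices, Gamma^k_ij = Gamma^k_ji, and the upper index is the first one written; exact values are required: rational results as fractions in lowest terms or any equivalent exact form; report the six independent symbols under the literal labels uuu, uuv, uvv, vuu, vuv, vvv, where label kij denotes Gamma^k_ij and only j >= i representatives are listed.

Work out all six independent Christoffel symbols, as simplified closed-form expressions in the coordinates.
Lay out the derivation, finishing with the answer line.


E = 1 + 4*u^2 + 8*u^2*v - 20*u^3 + 4*u^2*v^2 - 20*u^3*v + 25*u^4; F = 2*u^3 + 2*u^3*v - 5*u^4; G = 1 + u^4
Gamma^k_ij = (1/2) g^{kl} (d_i g_jl + d_j g_il - d_l g_ij), with g^inv = (1/(EG-F^2)) [[G, -F], [-F, E]]
first partials: E_u = 8*u + 16*u*v - 60*u^2 + 8*u*v^2 - 60*u^2*v + 100*u^3, E_v = 8*u^2 + 8*u^2*v - 20*u^3, F_u = 6*u^2 + 6*u^2*v - 20*u^3, F_v = 2*u^3, G_u = 4*u^3, G_v = 0
D = EG - F^2 = 1 + 4*u^2 + 8*u^2*v - 20*u^3 + 4*u^2*v^2 - 20*u^3*v + 26*u^4
expanded: Gamma^u_uu = (G E_u - 2F F_u + F E_v)/(2D), Gamma^u_uv = (G E_v - F G_u)/(2D), Gamma^u_vv = (2G F_v - G G_u - F G_v)/(2D), Gamma^v_uu = (2E F_u - E E_v - F E_u)/(2D), Gamma^v_uv = (E G_u - F E_v)/(2D), Gamma^v_vv = (E G_v - 2F F_v + F G_u)/(2D); substitute and cancel common factors

Answer: Gamma_uuu = (50*u^3 - 30*u^2*v - 30*u^2 + 4*u*v^2 + 8*u*v + 4*u)/(26*u^4 - 20*u^3*v - 20*u^3 + 4*u^2*v^2 + 8*u^2*v + 4*u^2 + 1), Gamma_uuv = (-10*u^3 + 4*u^2*v + 4*u^2)/(26*u^4 - 20*u^3*v - 20*u^3 + 4*u^2*v^2 + 8*u^2*v + 4*u^2 + 1), Gamma_uvv = 0, Gamma_vuu = (-10*u^3 + 2*u^2*v + 2*u^2)/(26*u^4 - 20*u^3*v - 20*u^3 + 4*u^2*v^2 + 8*u^2*v + 4*u^2 + 1), Gamma_vuv = 2*u^3/(26*u^4 - 20*u^3*v - 20*u^3 + 4*u^2*v^2 + 8*u^2*v + 4*u^2 + 1), Gamma_vvv = 0


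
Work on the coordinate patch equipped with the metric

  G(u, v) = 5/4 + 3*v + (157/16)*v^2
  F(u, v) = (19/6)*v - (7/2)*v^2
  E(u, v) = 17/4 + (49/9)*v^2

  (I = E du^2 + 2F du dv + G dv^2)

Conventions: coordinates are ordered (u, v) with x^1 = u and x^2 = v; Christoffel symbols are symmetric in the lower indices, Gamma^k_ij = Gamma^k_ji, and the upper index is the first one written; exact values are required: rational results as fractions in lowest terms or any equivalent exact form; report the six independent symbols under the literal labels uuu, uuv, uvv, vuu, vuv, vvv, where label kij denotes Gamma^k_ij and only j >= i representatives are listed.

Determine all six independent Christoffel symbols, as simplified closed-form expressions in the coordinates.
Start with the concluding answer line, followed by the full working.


Answer: Gamma_uuu = (-32928*v^3 + 29792*v^2)/(71148*v^4 + 66528*v^3 + 66495*v^2 + 22032*v + 9180), Gamma_uuv = (30772*v^3 + 9408*v^2 + 3920*v)/(23716*v^4 + 22176*v^3 + 22165*v^2 + 7344*v + 3060), Gamma_uvv = (-19782*v^3 - 9072*v^2 - 2304*v + 2280)/(23716*v^4 + 22176*v^3 + 22165*v^2 + 7344*v + 3060), Gamma_vuu = (-153664*v^3 - 119952*v)/(213444*v^4 + 199584*v^3 + 199485*v^2 + 66096*v + 27540), Gamma_vuv = (32928*v^3 - 29792*v^2)/(71148*v^4 + 66528*v^3 + 66495*v^2 + 22032*v + 9180), Gamma_vvv = (16660*v^3 + 23856*v^2 + 18245*v + 3672)/(23716*v^4 + 22176*v^3 + 22165*v^2 + 7344*v + 3060)

E = 17/4 + (49/9)*v^2; F = (19/6)*v - (7/2)*v^2; G = 5/4 + 3*v + (157/16)*v^2
Gamma^k_ij = (1/2) g^{kl} (d_i g_jl + d_j g_il - d_l g_ij), with g^inv = (1/(EG-F^2)) [[G, -F], [-F, E]]
first partials: E_u = 0, E_v = (98/9)*v, F_u = 0, F_v = 19/6 - 7*v, G_u = 0, G_v = 3 + (157/8)*v
D = EG - F^2 = 85/16 + (51/4)*v + (22165/576)*v^2 + (77/2)*v^3 + (5929/144)*v^4
expanded: Gamma^u_uu = (G E_u - 2F F_u + F E_v)/(2D), Gamma^u_uv = (G E_v - F G_u)/(2D), Gamma^u_vv = (2G F_v - G G_u - F G_v)/(2D), Gamma^v_uu = (2E F_u - E E_v - F E_u)/(2D), Gamma^v_uv = (E G_u - F E_v)/(2D), Gamma^v_vv = (E G_v - 2F F_v + F G_u)/(2D); substitute and cancel common factors


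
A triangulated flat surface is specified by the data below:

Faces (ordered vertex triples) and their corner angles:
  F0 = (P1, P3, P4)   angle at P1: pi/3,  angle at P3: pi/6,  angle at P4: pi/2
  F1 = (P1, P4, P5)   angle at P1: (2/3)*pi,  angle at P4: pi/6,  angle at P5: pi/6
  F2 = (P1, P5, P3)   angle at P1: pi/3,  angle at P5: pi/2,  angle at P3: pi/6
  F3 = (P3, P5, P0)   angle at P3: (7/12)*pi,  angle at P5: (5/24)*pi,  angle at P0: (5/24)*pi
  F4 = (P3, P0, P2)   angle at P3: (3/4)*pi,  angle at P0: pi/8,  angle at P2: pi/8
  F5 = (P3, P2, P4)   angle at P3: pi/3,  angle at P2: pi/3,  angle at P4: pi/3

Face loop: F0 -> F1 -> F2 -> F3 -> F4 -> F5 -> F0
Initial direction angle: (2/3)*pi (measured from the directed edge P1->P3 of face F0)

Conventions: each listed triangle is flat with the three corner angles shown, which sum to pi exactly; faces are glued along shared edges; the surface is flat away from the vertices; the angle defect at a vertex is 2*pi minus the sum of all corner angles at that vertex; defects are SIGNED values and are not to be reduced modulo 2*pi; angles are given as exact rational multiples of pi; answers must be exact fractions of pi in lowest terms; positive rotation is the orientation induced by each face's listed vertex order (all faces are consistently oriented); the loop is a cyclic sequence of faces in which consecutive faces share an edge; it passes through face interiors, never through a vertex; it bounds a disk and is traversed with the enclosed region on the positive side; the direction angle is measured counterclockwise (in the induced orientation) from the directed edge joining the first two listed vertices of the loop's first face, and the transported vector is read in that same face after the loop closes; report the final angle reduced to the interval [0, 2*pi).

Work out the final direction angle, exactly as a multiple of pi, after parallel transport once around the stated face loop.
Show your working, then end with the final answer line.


enclosed vertex P1: corner angles sum to (4/3)*pi, defect = 2*pi - (4/3)*pi = (2/3)*pi
enclosed vertex P3: corner angles sum to 2*pi, defect = 2*pi - 2*pi = 0
the final direction is the initial angle plus the enclosed defects, taken mod 2*pi in the induced orientation
final angle = (2/3)*pi + (2/3)*pi = (4/3)*pi (mod 2*pi)

Answer: final direction angle = (4/3)*pi


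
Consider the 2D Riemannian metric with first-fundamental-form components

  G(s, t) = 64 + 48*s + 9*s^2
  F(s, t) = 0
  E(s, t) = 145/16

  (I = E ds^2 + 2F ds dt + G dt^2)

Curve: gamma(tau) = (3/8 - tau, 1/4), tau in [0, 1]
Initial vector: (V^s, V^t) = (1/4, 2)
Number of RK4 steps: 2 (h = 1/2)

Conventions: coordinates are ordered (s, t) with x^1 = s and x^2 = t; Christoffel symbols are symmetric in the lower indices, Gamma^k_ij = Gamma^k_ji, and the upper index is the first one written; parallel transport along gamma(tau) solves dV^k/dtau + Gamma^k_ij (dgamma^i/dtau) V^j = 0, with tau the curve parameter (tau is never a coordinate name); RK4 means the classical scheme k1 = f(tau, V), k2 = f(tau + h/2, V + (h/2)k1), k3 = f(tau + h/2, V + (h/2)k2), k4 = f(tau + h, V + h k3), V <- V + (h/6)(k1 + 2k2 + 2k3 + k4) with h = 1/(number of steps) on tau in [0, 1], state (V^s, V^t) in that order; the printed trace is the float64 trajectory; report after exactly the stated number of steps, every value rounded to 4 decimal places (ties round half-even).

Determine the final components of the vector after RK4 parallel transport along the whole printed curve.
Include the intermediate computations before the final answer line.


gamma'(tau) = (-1, 0); f(tau, V)^k = -Gamma^k_ij(gamma(tau)) gamma'^i(tau) V^j; h = 1/2; intermediate values shown to 6 dp
curve data and Christoffel symbols at the stage parameters:
  tau = 0.000000: gamma = (0.375000, 0.250000), gamma' = (-1.000000, 0.000000); Gamma_sss = 0.000000, Gamma_sst = 0.000000, Gamma_stt = -3.020690, Gamma_tss = 0.000000, Gamma_tst = 0.328767, Gamma_ttt = 0.000000
  tau = 0.250000: gamma = (0.125000, 0.250000), gamma' = (-1.000000, 0.000000); Gamma_sss = 0.000000, Gamma_sst = 0.000000, Gamma_stt = -2.772414, Gamma_tss = 0.000000, Gamma_tst = 0.358209, Gamma_ttt = 0.000000
  tau = 0.500000: gamma = (-0.125000, 0.250000), gamma' = (-1.000000, 0.000000); Gamma_sss = 0.000000, Gamma_sst = 0.000000, Gamma_stt = -2.524138, Gamma_tss = 0.000000, Gamma_tst = 0.393443, Gamma_ttt = 0.000000
  tau = 0.750000: gamma = (-0.375000, 0.250000), gamma' = (-1.000000, 0.000000); Gamma_sss = 0.000000, Gamma_sst = 0.000000, Gamma_stt = -2.275862, Gamma_tss = 0.000000, Gamma_tst = 0.436364, Gamma_ttt = 0.000000
  tau = 1.000000: gamma = (-0.625000, 0.250000), gamma' = (-1.000000, 0.000000); Gamma_sss = 0.000000, Gamma_sst = 0.000000, Gamma_stt = -2.027586, Gamma_tss = 0.000000, Gamma_tst = 0.489796, Gamma_ttt = 0.000000
step 0: V^s = 0.2500, V^t = 2.0000
step 1: k1 = (0.000000, 0.657534), k2 = (0.000000, 0.775302), k3 = (0.000000, 0.785848), k4 = (0.000000, 0.941478); V <- V + (h/6)(k1 + 2k2 + 2k3 + k4): V^s = 0.2500, V^t = 2.3934
step 2: k1 = (0.000000, 0.941682), k2 = (0.000000, 1.147140), k3 = (0.000000, 1.169554), k4 = (0.000000, 1.458720); V <- V + (h/6)(k1 + 2k2 + 2k3 + k4): V^s = 0.2500, V^t = 2.9796

Answer: V^s = 0.2500, V^t = 2.9796


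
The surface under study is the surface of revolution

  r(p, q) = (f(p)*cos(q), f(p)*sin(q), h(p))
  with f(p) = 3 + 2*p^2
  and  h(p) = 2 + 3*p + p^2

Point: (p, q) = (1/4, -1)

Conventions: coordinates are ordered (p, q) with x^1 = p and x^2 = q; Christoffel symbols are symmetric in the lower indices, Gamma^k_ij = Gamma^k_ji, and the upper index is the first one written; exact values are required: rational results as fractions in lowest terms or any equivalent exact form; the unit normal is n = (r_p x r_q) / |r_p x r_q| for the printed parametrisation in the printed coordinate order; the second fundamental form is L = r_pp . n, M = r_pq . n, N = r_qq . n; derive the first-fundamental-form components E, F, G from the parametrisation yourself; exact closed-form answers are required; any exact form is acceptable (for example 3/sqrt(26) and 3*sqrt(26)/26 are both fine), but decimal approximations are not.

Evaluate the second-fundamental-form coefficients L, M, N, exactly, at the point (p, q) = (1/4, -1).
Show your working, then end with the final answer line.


f = 25/8, f' = 1, f'' = 4, h' = 7/2, h'' = 2
E = 53/4, F = 0, G = 625/64; answer radicand W^2 = 53/4
unnormalised second-form numerators: l = -12, m = 0, n = 175/16; L = l/sqrt(53/4), and similarly M = m/sqrt(W^2), N = n/sqrt(W^2)

Answer: L = -24*sqrt(53)/53, M = 0, N = 175*sqrt(53)/424


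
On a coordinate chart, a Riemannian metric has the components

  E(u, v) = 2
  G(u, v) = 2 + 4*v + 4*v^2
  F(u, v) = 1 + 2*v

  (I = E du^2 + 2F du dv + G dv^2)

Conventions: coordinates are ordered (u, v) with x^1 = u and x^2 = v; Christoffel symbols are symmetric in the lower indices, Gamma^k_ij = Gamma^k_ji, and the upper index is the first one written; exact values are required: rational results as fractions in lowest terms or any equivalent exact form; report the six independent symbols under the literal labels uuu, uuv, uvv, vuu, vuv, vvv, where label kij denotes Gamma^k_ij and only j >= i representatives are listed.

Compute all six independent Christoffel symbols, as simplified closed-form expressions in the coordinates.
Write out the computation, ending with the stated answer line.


E = 2; F = 1 + 2*v; G = 2 + 4*v + 4*v^2
Gamma^k_ij = (1/2) g^{kl} (d_i g_jl + d_j g_il - d_l g_ij), with g^inv = (1/(EG-F^2)) [[G, -F], [-F, E]]
first partials: E_u = 0, E_v = 0, F_u = 0, F_v = 2, G_u = 0, G_v = 4 + 8*v
D = EG - F^2 = 3 + 4*v + 4*v^2
expanded: Gamma^u_uu = (G E_u - 2F F_u + F E_v)/(2D), Gamma^u_uv = (G E_v - F G_u)/(2D), Gamma^u_vv = (2G F_v - G G_u - F G_v)/(2D), Gamma^v_uu = (2E F_u - E E_v - F E_u)/(2D), Gamma^v_uv = (E G_u - F E_v)/(2D), Gamma^v_vv = (E G_v - 2F F_v + F G_u)/(2D); substitute and cancel common factors

Answer: Gamma_uuu = 0, Gamma_uuv = 0, Gamma_uvv = 2/(4*v^2 + 4*v + 3), Gamma_vuu = 0, Gamma_vuv = 0, Gamma_vvv = (4*v + 2)/(4*v^2 + 4*v + 3)


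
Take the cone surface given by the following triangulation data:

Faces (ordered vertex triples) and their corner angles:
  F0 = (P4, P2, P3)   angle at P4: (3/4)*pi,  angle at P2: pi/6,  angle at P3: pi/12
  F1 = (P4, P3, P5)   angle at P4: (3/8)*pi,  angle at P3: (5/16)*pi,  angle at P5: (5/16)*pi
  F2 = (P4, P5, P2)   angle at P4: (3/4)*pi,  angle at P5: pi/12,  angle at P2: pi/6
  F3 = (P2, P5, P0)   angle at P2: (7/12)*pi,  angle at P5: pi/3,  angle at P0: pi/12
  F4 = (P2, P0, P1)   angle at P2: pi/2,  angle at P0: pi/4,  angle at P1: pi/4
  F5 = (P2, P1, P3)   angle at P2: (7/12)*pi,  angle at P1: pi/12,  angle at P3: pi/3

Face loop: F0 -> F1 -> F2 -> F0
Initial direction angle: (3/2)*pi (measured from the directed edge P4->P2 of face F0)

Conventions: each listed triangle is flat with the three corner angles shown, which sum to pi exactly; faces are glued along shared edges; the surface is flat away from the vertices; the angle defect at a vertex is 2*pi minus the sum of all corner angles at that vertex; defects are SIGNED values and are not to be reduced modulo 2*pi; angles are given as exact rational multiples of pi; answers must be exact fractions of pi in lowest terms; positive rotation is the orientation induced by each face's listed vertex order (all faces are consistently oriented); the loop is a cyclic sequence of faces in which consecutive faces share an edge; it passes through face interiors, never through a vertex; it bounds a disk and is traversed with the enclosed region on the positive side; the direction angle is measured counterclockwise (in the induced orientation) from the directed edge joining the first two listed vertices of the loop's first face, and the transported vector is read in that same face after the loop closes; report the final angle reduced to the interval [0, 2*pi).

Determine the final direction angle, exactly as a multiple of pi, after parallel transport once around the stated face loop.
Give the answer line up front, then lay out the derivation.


Answer: final direction angle = (13/8)*pi

enclosed vertex P4: corner angles sum to (15/8)*pi, defect = 2*pi - (15/8)*pi = pi/8
transport around the loop rotates by the sum of enclosed defects; add to the initial angle mod 2*pi
final angle = (3/2)*pi + pi/8 = (13/8)*pi (mod 2*pi)


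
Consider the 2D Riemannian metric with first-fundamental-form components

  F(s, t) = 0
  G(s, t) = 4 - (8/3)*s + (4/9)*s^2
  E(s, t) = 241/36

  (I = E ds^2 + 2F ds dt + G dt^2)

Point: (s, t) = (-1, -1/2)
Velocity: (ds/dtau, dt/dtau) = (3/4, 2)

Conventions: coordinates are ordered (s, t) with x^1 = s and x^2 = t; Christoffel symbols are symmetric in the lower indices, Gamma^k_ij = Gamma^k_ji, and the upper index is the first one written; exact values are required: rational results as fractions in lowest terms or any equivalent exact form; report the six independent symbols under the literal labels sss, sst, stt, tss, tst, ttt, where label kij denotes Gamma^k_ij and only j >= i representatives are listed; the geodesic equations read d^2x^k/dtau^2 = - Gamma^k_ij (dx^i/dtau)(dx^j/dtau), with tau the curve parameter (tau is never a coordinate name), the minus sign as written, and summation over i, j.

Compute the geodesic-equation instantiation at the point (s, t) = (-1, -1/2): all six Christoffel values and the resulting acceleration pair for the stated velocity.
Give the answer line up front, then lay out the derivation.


Answer: Gamma_sss = 0, Gamma_sst = 0, Gamma_stt = 64/241, Gamma_tss = 0, Gamma_tst = -1/4, Gamma_ttt = 0; accelerations (d^2s/dtau^2, d^2t/dtau^2) = (-256/241, 3/4)

E = 241/36, F = 0, G = 64/9 at the point
E_s = 0, E_t = 0, F_s = 0, F_t = 0, G_s = -32/9, G_t = 0
EG - F^2 = 3856/81;  g^inv = (81/3856) * [[64/9, 0], [0, 241/36]]
first-kind symbols [ij,l] = (1/2)(d_i g_jl + d_j g_il - d_l g_ij): [ss,s] = E_s/2 = 0, [ss,t] = F_s - E_t/2 = 0, [st,s] = E_t/2 = 0, [st,t] = G_s/2 = -16/9, [tt,s] = F_t - G_s/2 = 16/9, [tt,t] = G_t/2 = 0
Gamma^s_ij = (G*[ij,s] - F*[ij,t])/(EG - F^2), Gamma^t_ij = (E*[ij,t] - F*[ij,s])/(EG - F^2)
Gamma_sss = 0, Gamma_sst = 0, Gamma_stt = 64/241, Gamma_tss = 0, Gamma_tst = -1/4, Gamma_ttt = 0
d^2s/dtau^2 = -(Gamma_sss*(3/4)^2 + 2*Gamma_sst*(3/4)*(2) + Gamma_stt*(2)^2) = -256/241
d^2t/dtau^2 = -(Gamma_tss*(3/4)^2 + 2*Gamma_tst*(3/4)*(2) + Gamma_ttt*(2)^2) = 3/4


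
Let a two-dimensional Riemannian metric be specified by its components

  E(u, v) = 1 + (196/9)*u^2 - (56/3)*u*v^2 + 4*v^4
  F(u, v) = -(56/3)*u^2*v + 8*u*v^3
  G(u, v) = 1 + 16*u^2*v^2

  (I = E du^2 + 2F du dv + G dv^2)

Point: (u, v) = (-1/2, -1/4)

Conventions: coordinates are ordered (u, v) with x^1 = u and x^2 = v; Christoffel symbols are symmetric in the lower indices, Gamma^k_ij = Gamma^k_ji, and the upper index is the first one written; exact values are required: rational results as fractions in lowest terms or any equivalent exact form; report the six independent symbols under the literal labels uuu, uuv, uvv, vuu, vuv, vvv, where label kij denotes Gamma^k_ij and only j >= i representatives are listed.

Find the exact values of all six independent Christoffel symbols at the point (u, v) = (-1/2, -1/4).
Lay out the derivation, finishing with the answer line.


E = 4057/576, F = 59/48, G = 5/4 at the point
E_u = -413/18, E_v = -59/12, F_u = -115/24, F_v = -65/12, G_u = -1, G_v = -2
EG - F^2 = 4201/576;  g^inv = (576/4201) * [[5/4, -59/48], [-59/48, 4057/576]]
first-kind symbols [ij,l] = (1/2)(d_i g_jl + d_j g_il - d_l g_ij): [uu,u] = E_u/2 = -413/36, [uu,v] = F_u - E_v/2 = -7/3, [uv,u] = E_v/2 = -59/24, [uv,v] = G_u/2 = -1/2, [vv,u] = F_v - G_u/2 = -59/12, [vv,v] = G_v/2 = -1
Gamma^u_ij = (G*[ij,u] - F*[ij,v])/(EG - F^2), Gamma^v_ij = (E*[ij,v] - F*[ij,u])/(EG - F^2)

Answer: Gamma_uuu = -6608/4201, Gamma_uuv = -1416/4201, Gamma_uvv = -2832/4201, Gamma_vuu = -1344/4201, Gamma_vuv = -288/4201, Gamma_vvv = -576/4201


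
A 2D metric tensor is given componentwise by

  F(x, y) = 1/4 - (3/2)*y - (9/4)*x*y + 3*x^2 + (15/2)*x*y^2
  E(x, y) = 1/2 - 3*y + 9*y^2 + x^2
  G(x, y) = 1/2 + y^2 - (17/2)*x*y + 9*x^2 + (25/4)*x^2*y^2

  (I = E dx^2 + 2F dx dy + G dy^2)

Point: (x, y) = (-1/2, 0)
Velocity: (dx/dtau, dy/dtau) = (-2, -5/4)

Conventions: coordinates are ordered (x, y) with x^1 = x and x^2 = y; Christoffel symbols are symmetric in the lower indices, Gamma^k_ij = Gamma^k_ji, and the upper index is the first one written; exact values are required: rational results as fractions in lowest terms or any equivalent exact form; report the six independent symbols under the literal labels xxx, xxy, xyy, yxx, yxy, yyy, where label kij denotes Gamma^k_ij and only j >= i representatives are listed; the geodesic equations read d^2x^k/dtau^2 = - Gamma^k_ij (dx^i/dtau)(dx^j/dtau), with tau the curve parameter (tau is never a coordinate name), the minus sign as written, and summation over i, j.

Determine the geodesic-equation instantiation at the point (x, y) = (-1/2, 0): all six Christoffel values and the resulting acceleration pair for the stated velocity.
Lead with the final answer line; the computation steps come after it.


Answer: Gamma_xxx = 2/17, Gamma_xxy = 6/17, Gamma_xyy = 295/34, Gamma_yxx = -10/17, Gamma_yxy = -30/17, Gamma_yyy = -81/34; accelerations (d^2x/dtau^2, d^2y/dtau^2) = (-8591/544, 8105/544)

E = 3/4, F = 1, G = 11/4 at the point
E_x = -1, E_y = -3, F_x = -3, F_y = -3/8, G_x = -9, G_y = 17/4
EG - F^2 = 17/16;  g^inv = (16/17) * [[11/4, -1], [-1, 3/4]]
first-kind symbols [ij,l] = (1/2)(d_i g_jl + d_j g_il - d_l g_ij): [xx,x] = E_x/2 = -1/2, [xx,y] = F_x - E_y/2 = -3/2, [xy,x] = E_y/2 = -3/2, [xy,y] = G_x/2 = -9/2, [yy,x] = F_y - G_x/2 = 33/8, [yy,y] = G_y/2 = 17/8
Gamma^x_ij = (G*[ij,x] - F*[ij,y])/(EG - F^2), Gamma^y_ij = (E*[ij,y] - F*[ij,x])/(EG - F^2)
Gamma_xxx = 2/17, Gamma_xxy = 6/17, Gamma_xyy = 295/34, Gamma_yxx = -10/17, Gamma_yxy = -30/17, Gamma_yyy = -81/34
d^2x/dtau^2 = -(Gamma_xxx*(-2)^2 + 2*Gamma_xxy*(-2)*(-5/4) + Gamma_xyy*(-5/4)^2) = -8591/544
d^2y/dtau^2 = -(Gamma_yxx*(-2)^2 + 2*Gamma_yxy*(-2)*(-5/4) + Gamma_yyy*(-5/4)^2) = 8105/544


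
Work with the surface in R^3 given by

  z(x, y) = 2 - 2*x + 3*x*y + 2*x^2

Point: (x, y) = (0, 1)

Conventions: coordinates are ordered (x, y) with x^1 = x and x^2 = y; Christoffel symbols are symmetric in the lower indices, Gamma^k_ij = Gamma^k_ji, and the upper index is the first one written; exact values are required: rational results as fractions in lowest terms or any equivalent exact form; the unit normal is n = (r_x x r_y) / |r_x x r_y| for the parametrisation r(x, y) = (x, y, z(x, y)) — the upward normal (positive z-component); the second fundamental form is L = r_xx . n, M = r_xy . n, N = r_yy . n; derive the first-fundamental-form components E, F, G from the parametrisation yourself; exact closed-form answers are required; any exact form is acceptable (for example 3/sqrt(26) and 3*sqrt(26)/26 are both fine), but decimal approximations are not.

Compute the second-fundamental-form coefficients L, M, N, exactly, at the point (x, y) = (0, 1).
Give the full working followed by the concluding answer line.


z_x = 1, z_y = 0, z_xx = 4, z_xy = 3, z_yy = 0
E = 2, F = 0, G = 1; answer radicand W^2 = 2
unnormalised second-form numerators: l = 4, m = 3, n = 0; L = l/sqrt(2), and similarly M = m/sqrt(W^2), N = n/sqrt(W^2)

Answer: L = 2*sqrt(2), M = 3*sqrt(2)/2, N = 0


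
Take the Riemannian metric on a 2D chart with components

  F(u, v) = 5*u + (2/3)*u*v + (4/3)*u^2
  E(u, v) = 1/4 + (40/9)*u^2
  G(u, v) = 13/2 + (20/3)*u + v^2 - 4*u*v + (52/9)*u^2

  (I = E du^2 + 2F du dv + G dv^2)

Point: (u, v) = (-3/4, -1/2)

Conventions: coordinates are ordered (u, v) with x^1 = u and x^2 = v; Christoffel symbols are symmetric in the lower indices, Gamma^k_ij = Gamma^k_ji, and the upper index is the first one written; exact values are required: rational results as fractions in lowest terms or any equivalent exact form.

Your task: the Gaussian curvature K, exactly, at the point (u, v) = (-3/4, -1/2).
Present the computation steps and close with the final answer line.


E = 11/4, F = -11/4, G = 7/2, EG - F^2 = 33/16 at the point
E_u = -20/3, E_v = 0, F_u = 8/3, F_v = -1/2, G_u = 0, G_v = 2
E_vv = 0, F_uv = 2/3, G_uu = 104/9
K follows from Brioschi's formula, (det M1 - det M2)/(EG - F^2)^2.
M1 = [[-E_vv/2 + F_uv - G_uu/2, E_u/2, F_u - E_v/2], [F_v - G_u/2, E, F], [G_v/2, F, G]] = [[-46/9, -10/3, 8/3], [-1/2, 11/4, -11/4], [1, -11/4, 7/2]]; det M1 = -87/8
M2 = [[0, E_v/2, G_u/2], [E_v/2, E, F], [G_u/2, F, G]] = [[0, 0, 0], [0, 11/4, -11/4], [0, -11/4, 7/2]]; det M2 = 0
det M1 - det M2 = -87/8; K = -87/8 / (33/16)^2 = -928/363

Answer: K = -928/363


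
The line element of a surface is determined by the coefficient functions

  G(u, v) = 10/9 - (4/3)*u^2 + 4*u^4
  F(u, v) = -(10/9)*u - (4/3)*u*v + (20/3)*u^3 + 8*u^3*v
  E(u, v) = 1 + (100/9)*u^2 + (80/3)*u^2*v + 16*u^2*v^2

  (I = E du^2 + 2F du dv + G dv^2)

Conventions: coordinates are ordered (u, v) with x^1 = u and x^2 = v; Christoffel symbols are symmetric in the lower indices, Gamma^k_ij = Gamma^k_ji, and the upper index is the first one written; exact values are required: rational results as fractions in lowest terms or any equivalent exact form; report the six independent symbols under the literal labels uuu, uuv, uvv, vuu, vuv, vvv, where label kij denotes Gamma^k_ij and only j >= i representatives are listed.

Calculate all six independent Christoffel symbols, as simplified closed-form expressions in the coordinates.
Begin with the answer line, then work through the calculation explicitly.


Answer: Gamma_uuu = (72*u*v^2 + 120*u*v + 50*u)/(18*u^4 + 72*u^2*v^2 + 120*u^2*v + 44*u^2 + 5), Gamma_uuv = (72*u^2*v + 60*u^2)/(18*u^4 + 72*u^2*v^2 + 120*u^2*v + 44*u^2 + 5), Gamma_uvv = 0, Gamma_vuu = (36*u^2*v + 30*u^2 - 6*v - 5)/(18*u^4 + 72*u^2*v^2 + 120*u^2*v + 44*u^2 + 5), Gamma_vuv = (36*u^3 - 6*u)/(18*u^4 + 72*u^2*v^2 + 120*u^2*v + 44*u^2 + 5), Gamma_vvv = 0

E = 1 + (100/9)*u^2 + (80/3)*u^2*v + 16*u^2*v^2; F = -(10/9)*u - (4/3)*u*v + (20/3)*u^3 + 8*u^3*v; G = 10/9 - (4/3)*u^2 + 4*u^4
Gamma^k_ij = (1/2) g^{kl} (d_i g_jl + d_j g_il - d_l g_ij), with g^inv = (1/(EG-F^2)) [[G, -F], [-F, E]]
first partials: E_u = (200/9)*u + (160/3)*u*v + 32*u*v^2, E_v = (80/3)*u^2 + 32*u^2*v, F_u = -10/9 - (4/3)*v + 20*u^2 + 24*u^2*v, F_v = -(4/3)*u + 8*u^3, G_u = -(8/3)*u + 16*u^3, G_v = 0
D = EG - F^2 = 10/9 + (88/9)*u^2 + (80/3)*u^2*v + 16*u^2*v^2 + 4*u^4
expanded: Gamma^u_uu = (G E_u - 2F F_u + F E_v)/(2D), Gamma^u_uv = (G E_v - F G_u)/(2D), Gamma^u_vv = (2G F_v - G G_u - F G_v)/(2D), Gamma^v_uu = (2E F_u - E E_v - F E_u)/(2D), Gamma^v_uv = (E G_u - F E_v)/(2D), Gamma^v_vv = (E G_v - 2F F_v + F G_u)/(2D); substitute and cancel common factors


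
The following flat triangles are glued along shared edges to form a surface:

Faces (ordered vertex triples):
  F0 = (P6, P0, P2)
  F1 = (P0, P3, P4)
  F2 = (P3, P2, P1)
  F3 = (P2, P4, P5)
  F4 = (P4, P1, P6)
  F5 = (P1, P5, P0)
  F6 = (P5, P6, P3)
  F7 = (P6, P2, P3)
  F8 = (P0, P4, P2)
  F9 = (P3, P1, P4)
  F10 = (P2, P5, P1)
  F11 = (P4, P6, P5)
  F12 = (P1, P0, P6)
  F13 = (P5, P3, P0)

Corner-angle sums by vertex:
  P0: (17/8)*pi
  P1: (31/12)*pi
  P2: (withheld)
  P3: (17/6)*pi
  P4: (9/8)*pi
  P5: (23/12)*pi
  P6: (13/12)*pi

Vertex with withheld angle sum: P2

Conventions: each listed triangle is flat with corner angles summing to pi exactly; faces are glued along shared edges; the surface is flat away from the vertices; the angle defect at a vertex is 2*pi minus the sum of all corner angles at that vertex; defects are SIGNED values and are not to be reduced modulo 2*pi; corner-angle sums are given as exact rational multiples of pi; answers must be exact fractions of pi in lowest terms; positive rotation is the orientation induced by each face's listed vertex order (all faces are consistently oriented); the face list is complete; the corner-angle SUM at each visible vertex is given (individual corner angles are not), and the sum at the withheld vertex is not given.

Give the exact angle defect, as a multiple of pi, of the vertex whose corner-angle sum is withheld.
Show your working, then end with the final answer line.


V = 7, E = 21, F = 14; chi = V - E + F = 0
Gauss-Bonnet: total defect = 2*pi*chi = 0; visible defects sum to pi/3

Answer: defect(P2) = -pi/3


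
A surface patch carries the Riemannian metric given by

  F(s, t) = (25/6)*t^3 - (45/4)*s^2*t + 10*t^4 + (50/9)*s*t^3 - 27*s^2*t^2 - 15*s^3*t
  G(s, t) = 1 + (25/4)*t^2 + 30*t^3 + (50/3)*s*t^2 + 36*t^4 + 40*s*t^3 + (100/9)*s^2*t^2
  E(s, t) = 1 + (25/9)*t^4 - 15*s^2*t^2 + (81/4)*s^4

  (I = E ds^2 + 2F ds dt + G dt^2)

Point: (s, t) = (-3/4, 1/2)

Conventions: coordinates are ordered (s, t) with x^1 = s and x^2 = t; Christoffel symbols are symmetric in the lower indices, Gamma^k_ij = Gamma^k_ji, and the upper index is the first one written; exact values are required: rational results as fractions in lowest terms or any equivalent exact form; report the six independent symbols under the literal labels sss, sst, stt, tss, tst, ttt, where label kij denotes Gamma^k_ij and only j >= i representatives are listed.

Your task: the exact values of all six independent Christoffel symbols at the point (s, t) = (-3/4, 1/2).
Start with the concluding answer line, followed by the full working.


Answer: Gamma_sss = -131544/71161, Gamma_sst = -32480/71161, Gamma_stt = -116928/71161, Gamma_tss = 93312/71161, Gamma_tst = 23040/71161, Gamma_ttt = 82944/71161

E = 50425/9216, F = -203/64, G = 13/4 at the point
E_s = -1827/64, E_t = -1015/144, F_s = 1901/288, F_t = -163/16, G_s = 5, G_t = 18
EG - F^2 = 71161/9216;  g^inv = (9216/71161) * [[13/4, 203/64], [203/64, 50425/9216]]
first-kind symbols [ij,l] = (1/2)(d_i g_jl + d_j g_il - d_l g_ij): [ss,s] = E_s/2 = -1827/128, [ss,t] = F_s - E_t/2 = 81/8, [st,s] = E_t/2 = -1015/288, [st,t] = G_s/2 = 5/2, [tt,s] = F_t - G_s/2 = -203/16, [tt,t] = G_t/2 = 9
Gamma^s_ij = (G*[ij,s] - F*[ij,t])/(EG - F^2), Gamma^t_ij = (E*[ij,t] - F*[ij,s])/(EG - F^2)


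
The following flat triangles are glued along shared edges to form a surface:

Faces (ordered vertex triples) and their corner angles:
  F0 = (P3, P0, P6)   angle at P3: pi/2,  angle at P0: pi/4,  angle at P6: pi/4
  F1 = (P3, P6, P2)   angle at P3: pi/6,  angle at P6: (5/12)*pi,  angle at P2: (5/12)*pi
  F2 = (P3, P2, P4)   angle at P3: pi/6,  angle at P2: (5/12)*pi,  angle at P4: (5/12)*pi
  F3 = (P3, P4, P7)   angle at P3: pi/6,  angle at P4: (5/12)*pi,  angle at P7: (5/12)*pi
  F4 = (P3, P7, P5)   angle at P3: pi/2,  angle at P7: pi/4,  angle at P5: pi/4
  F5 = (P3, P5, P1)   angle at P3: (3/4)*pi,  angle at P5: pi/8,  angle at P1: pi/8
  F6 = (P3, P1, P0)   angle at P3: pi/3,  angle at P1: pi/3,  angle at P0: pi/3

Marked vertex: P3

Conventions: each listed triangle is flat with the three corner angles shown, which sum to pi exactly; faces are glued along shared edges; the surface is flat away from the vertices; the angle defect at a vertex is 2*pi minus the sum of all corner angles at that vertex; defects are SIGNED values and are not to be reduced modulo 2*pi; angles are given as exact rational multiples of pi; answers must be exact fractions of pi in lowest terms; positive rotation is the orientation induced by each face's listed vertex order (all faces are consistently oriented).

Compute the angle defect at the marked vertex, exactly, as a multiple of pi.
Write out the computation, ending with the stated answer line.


Sum of corner angles at P3: (31/12)*pi
defect = 2*pi - (31/12)*pi

Answer: defect(P3) = (-7/12)*pi


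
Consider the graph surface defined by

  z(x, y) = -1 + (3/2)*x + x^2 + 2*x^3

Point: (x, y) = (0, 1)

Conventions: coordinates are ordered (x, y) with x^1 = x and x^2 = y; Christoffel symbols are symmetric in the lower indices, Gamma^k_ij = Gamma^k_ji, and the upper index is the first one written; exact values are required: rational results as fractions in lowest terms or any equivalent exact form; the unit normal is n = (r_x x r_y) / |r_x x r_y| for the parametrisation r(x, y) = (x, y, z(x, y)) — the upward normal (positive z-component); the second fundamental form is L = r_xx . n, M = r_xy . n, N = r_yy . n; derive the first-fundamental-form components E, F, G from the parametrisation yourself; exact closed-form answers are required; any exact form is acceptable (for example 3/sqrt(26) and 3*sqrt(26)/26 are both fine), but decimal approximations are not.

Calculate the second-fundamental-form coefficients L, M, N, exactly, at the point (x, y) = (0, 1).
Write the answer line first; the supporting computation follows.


Answer: L = 4*sqrt(13)/13, M = 0, N = 0

z_x = 3/2, z_y = 0, z_xx = 2, z_xy = 0, z_yy = 0
E = 13/4, F = 0, G = 1; answer radicand W^2 = 13/4
unnormalised second-form numerators: l = 2, m = 0, n = 0; L = l/sqrt(13/4), and similarly M = m/sqrt(W^2), N = n/sqrt(W^2)


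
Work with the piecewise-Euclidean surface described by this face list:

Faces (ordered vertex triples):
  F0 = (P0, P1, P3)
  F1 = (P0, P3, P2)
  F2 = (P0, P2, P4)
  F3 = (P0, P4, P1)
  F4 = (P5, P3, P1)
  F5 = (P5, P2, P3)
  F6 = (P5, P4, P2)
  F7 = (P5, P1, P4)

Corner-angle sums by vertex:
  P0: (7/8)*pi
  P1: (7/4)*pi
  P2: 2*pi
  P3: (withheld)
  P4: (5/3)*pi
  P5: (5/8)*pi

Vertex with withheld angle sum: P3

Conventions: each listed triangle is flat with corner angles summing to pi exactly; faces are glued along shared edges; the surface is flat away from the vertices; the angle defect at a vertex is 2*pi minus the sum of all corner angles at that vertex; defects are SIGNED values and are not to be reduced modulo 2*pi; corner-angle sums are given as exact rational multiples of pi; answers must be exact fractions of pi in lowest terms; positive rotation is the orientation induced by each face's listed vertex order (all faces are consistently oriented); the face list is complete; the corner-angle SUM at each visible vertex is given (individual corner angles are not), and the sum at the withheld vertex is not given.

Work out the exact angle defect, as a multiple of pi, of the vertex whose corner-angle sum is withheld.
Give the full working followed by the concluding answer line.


V = 6, E = 12, F = 8; chi = V - E + F = 2
Gauss-Bonnet: total defect = 2*pi*chi = 4*pi; visible defects sum to (37/12)*pi

Answer: defect(P3) = (11/12)*pi


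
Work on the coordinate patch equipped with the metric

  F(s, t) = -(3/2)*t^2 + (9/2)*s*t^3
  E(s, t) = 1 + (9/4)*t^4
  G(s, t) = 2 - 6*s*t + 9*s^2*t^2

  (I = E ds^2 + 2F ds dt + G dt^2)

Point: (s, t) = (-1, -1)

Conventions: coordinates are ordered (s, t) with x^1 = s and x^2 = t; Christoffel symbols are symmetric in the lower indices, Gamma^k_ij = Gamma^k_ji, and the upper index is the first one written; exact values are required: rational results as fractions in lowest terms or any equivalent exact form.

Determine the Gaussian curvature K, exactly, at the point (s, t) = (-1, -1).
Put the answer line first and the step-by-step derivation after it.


Answer: K = -144/841

E = 13/4, F = 3, G = 5, EG - F^2 = 29/4 at the point
E_s = 0, E_t = -9, F_s = -9/2, F_t = -21/2, G_s = -12, G_t = -12
E_tt = 27, F_st = 27/2, G_ss = 18
Evaluate Brioschi's two determinant matrices M1, M2 and divide by (EG - F^2)^2.
M1 = [[-E_tt/2 + F_st - G_ss/2, E_s/2, F_s - E_t/2], [F_t - G_s/2, E, F], [G_t/2, F, G]] = [[-9, 0, 0], [-9/2, 13/4, 3], [-6, 3, 5]]; det M1 = -261/4
M2 = [[0, E_t/2, G_s/2], [E_t/2, E, F], [G_s/2, F, G]] = [[0, -9/2, -6], [-9/2, 13/4, 3], [-6, 3, 5]]; det M2 = -225/4
det M1 - det M2 = -9; K = -9 / (29/4)^2 = -144/841


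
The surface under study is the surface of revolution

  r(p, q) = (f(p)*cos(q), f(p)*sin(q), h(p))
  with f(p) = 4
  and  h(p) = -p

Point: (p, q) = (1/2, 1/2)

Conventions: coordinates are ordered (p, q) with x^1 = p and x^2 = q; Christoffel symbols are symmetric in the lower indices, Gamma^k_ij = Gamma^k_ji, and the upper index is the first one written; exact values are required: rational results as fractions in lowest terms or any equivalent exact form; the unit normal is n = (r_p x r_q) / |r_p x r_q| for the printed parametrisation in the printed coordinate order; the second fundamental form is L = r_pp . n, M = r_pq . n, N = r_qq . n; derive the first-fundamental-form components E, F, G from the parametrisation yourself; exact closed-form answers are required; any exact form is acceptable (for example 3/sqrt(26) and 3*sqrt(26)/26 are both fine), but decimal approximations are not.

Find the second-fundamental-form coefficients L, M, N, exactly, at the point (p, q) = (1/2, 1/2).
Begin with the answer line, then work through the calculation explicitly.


Answer: L = 0, M = 0, N = -4

f = 4, f' = 0, f'' = 0, h' = -1, h'' = 0
E = 1, F = 0, G = 16; answer radicand W^2 = 1
unnormalised second-form numerators: l = 0, m = 0, n = -4; L = l/sqrt(1), and similarly M = m/sqrt(W^2), N = n/sqrt(W^2)


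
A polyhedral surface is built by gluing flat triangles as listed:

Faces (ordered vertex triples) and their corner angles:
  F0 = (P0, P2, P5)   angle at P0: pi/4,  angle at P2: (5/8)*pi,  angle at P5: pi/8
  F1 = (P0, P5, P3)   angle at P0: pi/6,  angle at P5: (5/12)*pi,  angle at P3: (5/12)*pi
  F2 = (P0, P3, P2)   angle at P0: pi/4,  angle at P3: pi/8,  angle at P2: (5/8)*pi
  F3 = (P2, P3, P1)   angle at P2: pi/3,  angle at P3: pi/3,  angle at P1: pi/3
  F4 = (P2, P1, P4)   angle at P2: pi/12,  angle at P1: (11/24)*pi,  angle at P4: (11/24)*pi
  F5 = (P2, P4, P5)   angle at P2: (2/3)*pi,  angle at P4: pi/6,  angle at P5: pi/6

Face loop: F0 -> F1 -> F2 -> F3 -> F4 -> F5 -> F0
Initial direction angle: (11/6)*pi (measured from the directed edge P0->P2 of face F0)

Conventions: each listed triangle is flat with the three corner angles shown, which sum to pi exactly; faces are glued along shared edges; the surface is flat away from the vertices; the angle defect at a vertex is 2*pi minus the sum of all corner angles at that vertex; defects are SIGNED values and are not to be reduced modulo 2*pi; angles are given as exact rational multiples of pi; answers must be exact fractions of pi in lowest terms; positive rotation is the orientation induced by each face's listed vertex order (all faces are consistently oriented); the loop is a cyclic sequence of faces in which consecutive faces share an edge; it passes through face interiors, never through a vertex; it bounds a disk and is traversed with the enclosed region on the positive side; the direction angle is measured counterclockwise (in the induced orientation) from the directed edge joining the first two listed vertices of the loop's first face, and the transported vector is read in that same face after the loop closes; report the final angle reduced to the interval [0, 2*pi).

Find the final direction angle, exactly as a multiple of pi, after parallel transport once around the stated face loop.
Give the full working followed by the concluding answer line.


enclosed vertex P0: corner angles sum to (2/3)*pi, defect = 2*pi - (2/3)*pi = (4/3)*pi
enclosed vertex P2: corner angles sum to (7/3)*pi, defect = 2*pi - (7/3)*pi = -pi/3
summing the enclosed defects onto the initial angle, mod 2*pi in the induced orientation:
final angle = (11/6)*pi + pi = (5/6)*pi (mod 2*pi)

Answer: final direction angle = (5/6)*pi


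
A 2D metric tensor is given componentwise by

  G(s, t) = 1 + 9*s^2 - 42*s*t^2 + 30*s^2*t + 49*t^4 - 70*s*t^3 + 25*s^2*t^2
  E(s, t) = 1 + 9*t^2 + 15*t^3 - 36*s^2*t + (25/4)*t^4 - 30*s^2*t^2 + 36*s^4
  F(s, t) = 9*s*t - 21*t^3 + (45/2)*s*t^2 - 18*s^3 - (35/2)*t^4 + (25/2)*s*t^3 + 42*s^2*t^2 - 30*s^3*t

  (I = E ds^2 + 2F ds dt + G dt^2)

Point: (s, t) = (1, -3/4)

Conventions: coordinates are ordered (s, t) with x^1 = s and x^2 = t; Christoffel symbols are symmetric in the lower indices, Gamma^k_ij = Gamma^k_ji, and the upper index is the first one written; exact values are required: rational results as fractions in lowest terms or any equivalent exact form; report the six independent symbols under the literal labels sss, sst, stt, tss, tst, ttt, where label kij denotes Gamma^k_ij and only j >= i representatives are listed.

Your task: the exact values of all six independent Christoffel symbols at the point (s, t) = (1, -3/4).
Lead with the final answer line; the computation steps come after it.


Answer: Gamma_sss = 84096/71485, Gamma_sst = 5256/71485, Gamma_stt = -108624/71485, Gamma_tss = 11520/14297, Gamma_tst = 720/14297, Gamma_ttt = -14880/14297

E = 48985/1024, F = 16425/512, G = 5881/256 at the point
E_s = 657/4, E_t = 657/64, F_s = 7857/128, F_t = -1641/16, G_s = 225/32, G_t = -2325/16
EG - F^2 = 71485/1024;  g^inv = (1024/71485) * [[5881/256, -16425/512], [-16425/512, 48985/1024]]
first-kind symbols [ij,l] = (1/2)(d_i g_jl + d_j g_il - d_l g_ij): [ss,s] = E_s/2 = 657/8, [ss,t] = F_s - E_t/2 = 225/4, [st,s] = E_t/2 = 657/128, [st,t] = G_s/2 = 225/64, [tt,s] = F_t - G_s/2 = -6789/64, [tt,t] = G_t/2 = -2325/32
Gamma^s_ij = (G*[ij,s] - F*[ij,t])/(EG - F^2), Gamma^t_ij = (E*[ij,t] - F*[ij,s])/(EG - F^2)
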